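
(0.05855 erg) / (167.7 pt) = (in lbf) 2.225e-08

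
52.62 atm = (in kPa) 5332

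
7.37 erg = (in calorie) 1.761e-07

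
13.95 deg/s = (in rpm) 2.325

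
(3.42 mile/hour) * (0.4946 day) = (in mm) 6.533e+07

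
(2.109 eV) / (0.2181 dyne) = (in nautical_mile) 8.365e-17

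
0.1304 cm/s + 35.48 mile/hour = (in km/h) 57.1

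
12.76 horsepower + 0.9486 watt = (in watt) 9516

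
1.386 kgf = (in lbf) 3.056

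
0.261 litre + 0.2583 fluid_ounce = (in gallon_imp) 0.05909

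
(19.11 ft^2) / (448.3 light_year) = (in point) 1.187e-15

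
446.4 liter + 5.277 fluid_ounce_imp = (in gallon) 118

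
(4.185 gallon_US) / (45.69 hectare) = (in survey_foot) 1.138e-07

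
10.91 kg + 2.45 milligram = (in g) 1.091e+04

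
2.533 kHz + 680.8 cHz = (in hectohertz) 25.4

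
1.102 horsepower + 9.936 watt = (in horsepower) 1.115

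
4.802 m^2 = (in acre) 0.001187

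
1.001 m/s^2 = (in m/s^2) 1.001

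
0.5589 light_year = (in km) 5.288e+12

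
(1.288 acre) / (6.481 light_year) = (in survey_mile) 5.282e-17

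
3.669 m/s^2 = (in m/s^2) 3.669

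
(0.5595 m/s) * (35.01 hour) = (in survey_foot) 2.314e+05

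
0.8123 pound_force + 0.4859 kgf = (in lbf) 1.884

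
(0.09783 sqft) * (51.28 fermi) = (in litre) 4.661e-13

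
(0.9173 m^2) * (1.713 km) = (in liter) 1.571e+06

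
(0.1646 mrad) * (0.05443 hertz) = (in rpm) 8.555e-05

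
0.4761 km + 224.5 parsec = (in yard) 7.576e+18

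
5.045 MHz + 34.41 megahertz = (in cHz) 3.946e+09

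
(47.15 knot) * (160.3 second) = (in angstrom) 3.888e+13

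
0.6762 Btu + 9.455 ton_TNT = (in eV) 2.469e+29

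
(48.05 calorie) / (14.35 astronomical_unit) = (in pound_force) 2.105e-11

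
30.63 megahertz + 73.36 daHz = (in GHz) 0.03063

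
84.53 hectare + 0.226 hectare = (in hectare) 84.76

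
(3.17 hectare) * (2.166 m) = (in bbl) 4.319e+05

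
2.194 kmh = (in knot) 1.185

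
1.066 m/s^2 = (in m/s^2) 1.066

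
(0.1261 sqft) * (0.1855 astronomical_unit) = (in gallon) 8.588e+10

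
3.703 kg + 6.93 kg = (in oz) 375.1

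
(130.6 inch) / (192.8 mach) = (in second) 5.053e-05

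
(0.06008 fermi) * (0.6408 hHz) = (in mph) 8.612e-15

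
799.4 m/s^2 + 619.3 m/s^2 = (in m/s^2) 1419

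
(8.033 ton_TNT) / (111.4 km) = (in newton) 3.017e+05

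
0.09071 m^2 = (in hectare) 9.071e-06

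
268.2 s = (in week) 0.0004435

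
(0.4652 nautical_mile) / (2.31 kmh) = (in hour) 0.373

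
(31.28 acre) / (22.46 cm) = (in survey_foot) 1.849e+06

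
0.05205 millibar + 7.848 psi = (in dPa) 5.412e+05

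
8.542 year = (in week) 445.4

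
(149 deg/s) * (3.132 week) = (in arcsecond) 1.016e+12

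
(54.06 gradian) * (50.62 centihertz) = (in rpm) 4.105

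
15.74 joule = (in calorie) 3.762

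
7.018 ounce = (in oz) 7.018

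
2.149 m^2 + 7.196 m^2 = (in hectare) 0.0009345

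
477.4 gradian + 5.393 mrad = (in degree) 430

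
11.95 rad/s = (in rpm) 114.1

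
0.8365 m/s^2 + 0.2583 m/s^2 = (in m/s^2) 1.095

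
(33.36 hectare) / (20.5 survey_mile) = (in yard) 11.06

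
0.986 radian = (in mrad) 986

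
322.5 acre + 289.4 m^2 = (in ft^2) 1.405e+07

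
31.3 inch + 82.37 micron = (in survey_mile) 0.0004941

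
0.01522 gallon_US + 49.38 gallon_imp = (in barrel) 1.412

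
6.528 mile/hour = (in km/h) 10.51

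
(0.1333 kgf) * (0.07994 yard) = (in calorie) 0.02284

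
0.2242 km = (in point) 6.355e+05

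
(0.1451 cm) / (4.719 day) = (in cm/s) 3.559e-07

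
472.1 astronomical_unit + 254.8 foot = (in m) 7.063e+13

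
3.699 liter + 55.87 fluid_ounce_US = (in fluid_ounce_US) 180.9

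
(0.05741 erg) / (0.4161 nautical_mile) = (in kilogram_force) 7.597e-13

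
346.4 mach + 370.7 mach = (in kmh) 8.79e+05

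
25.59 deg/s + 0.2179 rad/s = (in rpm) 6.346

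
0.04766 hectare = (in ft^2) 5130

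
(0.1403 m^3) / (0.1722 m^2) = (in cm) 81.48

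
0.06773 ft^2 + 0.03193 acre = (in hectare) 0.01292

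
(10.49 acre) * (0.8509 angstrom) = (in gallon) 0.0009542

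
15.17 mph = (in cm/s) 678.2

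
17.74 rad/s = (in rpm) 169.4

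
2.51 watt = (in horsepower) 0.003366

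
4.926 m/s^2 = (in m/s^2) 4.926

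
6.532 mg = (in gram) 0.006532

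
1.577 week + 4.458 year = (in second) 1.415e+08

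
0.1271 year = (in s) 4.008e+06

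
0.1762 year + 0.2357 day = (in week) 9.221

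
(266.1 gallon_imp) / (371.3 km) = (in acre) 8.051e-10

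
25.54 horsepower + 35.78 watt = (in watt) 1.908e+04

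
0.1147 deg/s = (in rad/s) 0.002002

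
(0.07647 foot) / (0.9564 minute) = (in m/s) 0.0004062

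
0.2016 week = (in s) 1.219e+05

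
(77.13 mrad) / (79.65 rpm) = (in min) 0.0001541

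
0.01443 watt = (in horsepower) 1.935e-05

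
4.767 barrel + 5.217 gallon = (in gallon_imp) 171.1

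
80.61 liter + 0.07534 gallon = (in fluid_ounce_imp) 2847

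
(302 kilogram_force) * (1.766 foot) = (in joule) 1594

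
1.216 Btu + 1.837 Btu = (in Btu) 3.053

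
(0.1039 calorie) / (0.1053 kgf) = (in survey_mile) 0.0002616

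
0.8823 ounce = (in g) 25.01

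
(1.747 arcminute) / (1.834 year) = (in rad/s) 8.786e-12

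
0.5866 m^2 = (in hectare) 5.866e-05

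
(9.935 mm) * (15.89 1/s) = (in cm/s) 15.79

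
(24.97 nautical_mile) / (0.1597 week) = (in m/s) 0.4788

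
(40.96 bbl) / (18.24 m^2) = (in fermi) 3.57e+14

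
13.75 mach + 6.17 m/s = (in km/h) 1.688e+04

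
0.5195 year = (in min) 2.73e+05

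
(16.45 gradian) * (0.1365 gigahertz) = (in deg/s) 2.021e+09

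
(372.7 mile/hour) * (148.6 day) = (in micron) 2.139e+15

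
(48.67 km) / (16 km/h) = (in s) 1.095e+04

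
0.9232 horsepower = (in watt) 688.4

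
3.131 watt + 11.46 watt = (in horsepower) 0.01957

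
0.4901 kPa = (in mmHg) 3.676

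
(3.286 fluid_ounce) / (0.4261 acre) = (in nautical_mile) 3.043e-11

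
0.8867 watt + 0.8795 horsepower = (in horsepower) 0.8807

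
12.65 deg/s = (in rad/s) 0.2208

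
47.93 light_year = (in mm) 4.535e+20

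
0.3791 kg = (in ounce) 13.37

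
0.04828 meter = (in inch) 1.901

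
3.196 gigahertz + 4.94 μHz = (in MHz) 3196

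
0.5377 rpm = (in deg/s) 3.226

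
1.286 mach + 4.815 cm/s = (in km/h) 1577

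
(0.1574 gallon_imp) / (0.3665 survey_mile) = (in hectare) 1.213e-10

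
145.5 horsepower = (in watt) 1.085e+05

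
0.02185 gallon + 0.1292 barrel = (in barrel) 0.1297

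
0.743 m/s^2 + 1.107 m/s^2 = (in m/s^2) 1.85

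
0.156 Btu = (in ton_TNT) 3.934e-08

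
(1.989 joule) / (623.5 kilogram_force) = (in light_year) 3.438e-20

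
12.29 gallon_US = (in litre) 46.52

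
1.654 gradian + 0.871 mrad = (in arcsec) 5539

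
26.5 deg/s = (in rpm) 4.417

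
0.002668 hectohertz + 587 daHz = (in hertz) 5870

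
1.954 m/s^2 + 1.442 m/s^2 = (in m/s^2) 3.396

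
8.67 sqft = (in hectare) 8.055e-05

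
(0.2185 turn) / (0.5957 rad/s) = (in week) 3.811e-06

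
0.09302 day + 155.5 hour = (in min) 9464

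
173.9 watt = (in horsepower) 0.2332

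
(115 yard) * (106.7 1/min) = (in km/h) 673.2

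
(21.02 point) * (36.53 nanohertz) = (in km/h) 9.752e-10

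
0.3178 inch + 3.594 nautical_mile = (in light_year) 7.035e-13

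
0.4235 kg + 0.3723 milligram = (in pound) 0.9337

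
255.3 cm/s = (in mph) 5.711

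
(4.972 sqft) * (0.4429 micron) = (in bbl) 1.287e-06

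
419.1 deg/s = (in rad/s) 7.315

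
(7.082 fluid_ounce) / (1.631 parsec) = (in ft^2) 4.479e-20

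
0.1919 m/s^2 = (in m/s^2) 0.1919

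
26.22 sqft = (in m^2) 2.436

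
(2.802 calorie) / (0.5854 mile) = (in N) 0.01244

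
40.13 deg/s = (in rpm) 6.688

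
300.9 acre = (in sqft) 1.311e+07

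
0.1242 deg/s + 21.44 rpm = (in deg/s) 128.8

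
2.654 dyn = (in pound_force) 5.966e-06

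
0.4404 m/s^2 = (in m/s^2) 0.4404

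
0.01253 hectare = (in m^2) 125.3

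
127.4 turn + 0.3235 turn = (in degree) 4.598e+04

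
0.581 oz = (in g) 16.47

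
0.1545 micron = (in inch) 6.083e-06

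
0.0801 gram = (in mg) 80.1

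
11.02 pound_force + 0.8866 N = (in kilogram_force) 5.089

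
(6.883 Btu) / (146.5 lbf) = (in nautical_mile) 0.006017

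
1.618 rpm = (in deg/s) 9.708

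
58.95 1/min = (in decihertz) 9.825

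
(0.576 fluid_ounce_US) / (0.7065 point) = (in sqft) 0.7357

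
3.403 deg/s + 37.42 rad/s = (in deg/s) 2147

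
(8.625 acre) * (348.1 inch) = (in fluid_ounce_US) 1.044e+10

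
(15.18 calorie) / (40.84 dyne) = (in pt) 4.408e+08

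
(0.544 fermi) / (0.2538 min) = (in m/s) 3.572e-17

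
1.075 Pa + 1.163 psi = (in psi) 1.163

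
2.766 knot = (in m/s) 1.423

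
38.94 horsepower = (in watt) 2.904e+04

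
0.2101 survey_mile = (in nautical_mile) 0.1826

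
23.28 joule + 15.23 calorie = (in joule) 87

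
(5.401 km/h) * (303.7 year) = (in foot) 4.714e+10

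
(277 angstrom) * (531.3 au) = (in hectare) 220.2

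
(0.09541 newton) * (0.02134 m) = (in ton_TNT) 4.866e-13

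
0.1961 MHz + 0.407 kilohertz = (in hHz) 1965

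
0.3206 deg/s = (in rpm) 0.05343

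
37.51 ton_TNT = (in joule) 1.569e+11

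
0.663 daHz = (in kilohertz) 0.00663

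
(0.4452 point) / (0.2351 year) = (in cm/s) 2.118e-09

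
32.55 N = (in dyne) 3.255e+06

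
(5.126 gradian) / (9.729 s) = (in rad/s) 0.008276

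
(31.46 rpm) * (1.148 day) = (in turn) 5.201e+04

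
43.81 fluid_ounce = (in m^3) 0.001296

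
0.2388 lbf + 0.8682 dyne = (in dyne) 1.062e+05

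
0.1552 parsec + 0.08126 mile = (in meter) 4.789e+15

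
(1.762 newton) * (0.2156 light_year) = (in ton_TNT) 8.59e+05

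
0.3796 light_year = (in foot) 1.178e+16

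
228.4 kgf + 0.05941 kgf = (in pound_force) 503.7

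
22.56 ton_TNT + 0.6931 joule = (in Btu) 8.947e+07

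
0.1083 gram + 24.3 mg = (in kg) 0.0001326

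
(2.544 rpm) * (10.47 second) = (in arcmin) 9589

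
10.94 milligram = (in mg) 10.94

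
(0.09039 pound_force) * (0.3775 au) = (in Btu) 2.152e+07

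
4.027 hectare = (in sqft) 4.335e+05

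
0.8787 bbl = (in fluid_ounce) 4724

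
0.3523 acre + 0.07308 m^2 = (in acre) 0.3523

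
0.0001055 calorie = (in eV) 2.755e+15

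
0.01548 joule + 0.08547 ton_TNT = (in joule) 3.576e+08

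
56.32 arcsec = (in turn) 4.346e-05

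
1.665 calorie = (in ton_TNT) 1.665e-09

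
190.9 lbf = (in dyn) 8.492e+07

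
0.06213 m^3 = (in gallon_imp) 13.67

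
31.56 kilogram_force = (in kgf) 31.56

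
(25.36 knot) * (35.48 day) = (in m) 3.999e+07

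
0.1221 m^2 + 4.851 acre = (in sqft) 2.113e+05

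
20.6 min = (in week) 0.002044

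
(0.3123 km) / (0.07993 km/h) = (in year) 0.000446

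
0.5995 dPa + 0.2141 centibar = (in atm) 0.002114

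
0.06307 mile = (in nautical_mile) 0.05481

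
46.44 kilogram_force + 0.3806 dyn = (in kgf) 46.44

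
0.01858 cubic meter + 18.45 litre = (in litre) 37.03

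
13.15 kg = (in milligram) 1.315e+07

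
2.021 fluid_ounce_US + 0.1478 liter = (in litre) 0.2076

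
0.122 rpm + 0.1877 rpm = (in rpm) 0.3097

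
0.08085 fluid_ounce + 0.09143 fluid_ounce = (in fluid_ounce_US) 0.1723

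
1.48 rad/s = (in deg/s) 84.8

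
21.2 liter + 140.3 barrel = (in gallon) 5898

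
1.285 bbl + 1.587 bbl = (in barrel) 2.872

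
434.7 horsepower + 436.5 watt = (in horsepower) 435.3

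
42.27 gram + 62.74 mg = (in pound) 0.09333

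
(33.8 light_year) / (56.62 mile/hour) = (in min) 2.106e+14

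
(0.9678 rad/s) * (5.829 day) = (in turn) 7.757e+04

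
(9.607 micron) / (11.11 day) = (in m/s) 1.001e-11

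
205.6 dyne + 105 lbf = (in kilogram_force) 47.63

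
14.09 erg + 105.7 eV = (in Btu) 1.335e-09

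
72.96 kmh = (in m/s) 20.27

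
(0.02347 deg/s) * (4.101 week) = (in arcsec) 2.096e+08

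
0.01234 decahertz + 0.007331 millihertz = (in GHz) 1.234e-10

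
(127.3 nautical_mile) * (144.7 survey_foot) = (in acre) 2569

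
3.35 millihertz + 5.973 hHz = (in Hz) 597.3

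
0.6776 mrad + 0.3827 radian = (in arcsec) 7.908e+04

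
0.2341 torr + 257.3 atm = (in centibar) 2.607e+04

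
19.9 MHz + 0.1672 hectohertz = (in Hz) 1.99e+07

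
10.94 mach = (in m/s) 3725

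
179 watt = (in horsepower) 0.24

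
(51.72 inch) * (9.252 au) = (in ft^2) 1.957e+13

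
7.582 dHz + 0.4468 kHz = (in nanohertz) 4.476e+11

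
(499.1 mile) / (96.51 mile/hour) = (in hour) 5.171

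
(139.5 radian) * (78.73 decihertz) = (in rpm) 1.049e+04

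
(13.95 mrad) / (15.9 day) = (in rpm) 9.697e-08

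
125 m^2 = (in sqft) 1345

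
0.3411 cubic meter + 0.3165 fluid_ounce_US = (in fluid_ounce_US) 1.153e+04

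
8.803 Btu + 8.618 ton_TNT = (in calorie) 8.618e+09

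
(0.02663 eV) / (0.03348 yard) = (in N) 1.394e-19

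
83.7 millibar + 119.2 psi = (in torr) 6227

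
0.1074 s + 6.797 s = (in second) 6.904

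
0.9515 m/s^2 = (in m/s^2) 0.9515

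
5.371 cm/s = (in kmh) 0.1934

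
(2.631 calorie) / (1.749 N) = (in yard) 6.883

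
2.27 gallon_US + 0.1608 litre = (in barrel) 0.05506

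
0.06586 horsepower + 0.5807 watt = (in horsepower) 0.06664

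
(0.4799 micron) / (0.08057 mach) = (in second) 1.749e-08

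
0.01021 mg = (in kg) 1.021e-08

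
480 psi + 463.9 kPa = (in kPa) 3773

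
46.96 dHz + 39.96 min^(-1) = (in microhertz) 5.362e+06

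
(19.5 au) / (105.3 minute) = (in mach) 1.356e+06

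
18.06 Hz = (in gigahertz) 1.806e-08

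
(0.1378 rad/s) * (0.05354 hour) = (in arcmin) 9.131e+04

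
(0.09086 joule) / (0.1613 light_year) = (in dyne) 5.954e-12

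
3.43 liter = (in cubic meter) 0.00343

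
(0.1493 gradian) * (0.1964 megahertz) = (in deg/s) 2.639e+04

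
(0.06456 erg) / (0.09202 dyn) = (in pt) 19.89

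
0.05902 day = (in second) 5099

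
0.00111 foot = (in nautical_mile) 1.827e-07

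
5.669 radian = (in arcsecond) 1.169e+06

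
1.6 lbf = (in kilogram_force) 0.7257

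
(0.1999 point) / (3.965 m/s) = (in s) 1.779e-05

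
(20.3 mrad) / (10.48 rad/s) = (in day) 2.242e-08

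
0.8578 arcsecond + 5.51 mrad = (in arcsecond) 1137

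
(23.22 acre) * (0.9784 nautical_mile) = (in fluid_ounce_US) 5.758e+12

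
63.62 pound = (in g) 2.886e+04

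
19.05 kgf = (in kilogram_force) 19.05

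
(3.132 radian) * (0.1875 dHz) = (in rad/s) 0.05873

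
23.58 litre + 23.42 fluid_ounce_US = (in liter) 24.27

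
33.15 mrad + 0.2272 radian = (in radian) 0.2604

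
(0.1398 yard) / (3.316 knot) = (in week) 1.239e-07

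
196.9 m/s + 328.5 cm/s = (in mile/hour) 447.8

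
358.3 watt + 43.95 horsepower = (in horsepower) 44.43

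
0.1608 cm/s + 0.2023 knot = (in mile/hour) 0.2364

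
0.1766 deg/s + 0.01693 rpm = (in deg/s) 0.2782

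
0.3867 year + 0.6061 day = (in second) 1.225e+07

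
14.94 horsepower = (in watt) 1.114e+04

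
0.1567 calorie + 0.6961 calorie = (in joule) 3.568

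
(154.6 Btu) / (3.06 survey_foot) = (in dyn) 1.749e+10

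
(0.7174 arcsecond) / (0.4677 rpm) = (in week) 1.174e-10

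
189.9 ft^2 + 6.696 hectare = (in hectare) 6.698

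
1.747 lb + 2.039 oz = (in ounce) 29.99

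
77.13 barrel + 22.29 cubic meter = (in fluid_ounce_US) 1.168e+06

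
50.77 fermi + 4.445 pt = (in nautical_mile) 8.467e-07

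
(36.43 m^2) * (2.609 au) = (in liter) 1.422e+16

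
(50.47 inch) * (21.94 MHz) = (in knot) 5.467e+07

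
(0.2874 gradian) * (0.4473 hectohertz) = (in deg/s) 11.57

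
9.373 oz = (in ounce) 9.373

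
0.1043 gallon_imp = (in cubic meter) 0.0004742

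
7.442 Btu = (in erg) 7.852e+10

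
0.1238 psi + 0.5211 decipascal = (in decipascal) 8536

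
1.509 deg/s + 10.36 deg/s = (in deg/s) 11.87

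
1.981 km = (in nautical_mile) 1.07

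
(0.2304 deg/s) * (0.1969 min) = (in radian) 0.04751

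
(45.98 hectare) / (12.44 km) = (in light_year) 3.907e-15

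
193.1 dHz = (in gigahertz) 1.931e-08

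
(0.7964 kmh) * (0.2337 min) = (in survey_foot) 10.18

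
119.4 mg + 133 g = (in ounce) 4.696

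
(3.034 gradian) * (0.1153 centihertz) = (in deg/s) 0.003148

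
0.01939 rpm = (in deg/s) 0.1163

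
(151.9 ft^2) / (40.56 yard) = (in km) 0.0003805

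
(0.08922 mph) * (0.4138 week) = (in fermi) 9.982e+18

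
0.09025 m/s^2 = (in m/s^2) 0.09025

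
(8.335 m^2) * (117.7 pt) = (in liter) 346.1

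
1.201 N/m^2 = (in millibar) 0.01201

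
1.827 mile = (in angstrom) 2.94e+13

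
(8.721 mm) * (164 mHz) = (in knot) 0.00278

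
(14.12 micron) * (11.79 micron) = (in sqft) 1.792e-09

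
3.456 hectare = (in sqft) 3.72e+05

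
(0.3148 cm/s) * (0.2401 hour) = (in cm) 272.1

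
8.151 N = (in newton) 8.151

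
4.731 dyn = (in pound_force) 1.064e-05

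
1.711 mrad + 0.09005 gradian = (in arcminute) 10.74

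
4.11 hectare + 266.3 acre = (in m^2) 1.119e+06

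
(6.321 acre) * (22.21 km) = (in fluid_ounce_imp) 2e+13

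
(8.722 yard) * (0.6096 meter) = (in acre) 0.001201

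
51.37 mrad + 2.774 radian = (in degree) 161.9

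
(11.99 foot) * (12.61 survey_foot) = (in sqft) 151.2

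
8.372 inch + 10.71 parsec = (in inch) 1.301e+19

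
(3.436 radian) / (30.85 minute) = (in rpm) 0.01773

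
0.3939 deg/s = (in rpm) 0.06565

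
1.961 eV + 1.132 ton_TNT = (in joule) 4.736e+09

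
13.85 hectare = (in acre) 34.22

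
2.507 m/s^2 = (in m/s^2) 2.507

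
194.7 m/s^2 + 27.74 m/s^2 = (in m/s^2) 222.4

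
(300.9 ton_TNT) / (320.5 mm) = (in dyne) 3.928e+17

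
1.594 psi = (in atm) 0.1085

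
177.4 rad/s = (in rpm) 1694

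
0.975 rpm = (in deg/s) 5.85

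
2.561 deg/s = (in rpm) 0.4268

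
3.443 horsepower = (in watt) 2567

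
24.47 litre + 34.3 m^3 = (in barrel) 215.9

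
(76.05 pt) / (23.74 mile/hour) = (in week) 4.18e-09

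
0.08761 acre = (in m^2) 354.5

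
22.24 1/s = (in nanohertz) 2.224e+10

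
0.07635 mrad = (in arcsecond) 15.75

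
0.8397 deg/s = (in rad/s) 0.01466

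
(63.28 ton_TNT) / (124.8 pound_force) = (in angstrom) 4.769e+18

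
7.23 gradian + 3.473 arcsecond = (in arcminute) 390.5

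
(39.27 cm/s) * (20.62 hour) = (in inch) 1.148e+06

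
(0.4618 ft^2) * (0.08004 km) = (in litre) 3434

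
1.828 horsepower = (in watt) 1363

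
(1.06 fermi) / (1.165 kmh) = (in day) 3.791e-20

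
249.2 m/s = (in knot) 484.4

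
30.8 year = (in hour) 2.698e+05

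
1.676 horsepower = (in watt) 1250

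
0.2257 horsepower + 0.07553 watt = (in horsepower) 0.2258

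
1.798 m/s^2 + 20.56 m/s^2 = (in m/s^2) 22.36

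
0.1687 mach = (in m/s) 57.44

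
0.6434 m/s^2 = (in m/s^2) 0.6434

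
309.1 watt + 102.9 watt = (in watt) 412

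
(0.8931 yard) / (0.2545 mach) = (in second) 0.009424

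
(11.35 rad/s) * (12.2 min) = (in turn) 1322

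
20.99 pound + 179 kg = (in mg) 1.885e+08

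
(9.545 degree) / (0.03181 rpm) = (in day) 0.0005788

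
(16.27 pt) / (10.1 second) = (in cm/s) 0.05683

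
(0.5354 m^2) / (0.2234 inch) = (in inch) 3715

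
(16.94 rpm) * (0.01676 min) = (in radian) 1.784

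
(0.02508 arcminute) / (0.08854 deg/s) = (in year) 1.497e-10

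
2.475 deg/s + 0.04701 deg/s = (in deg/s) 2.522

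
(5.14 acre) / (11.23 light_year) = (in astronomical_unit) 1.309e-24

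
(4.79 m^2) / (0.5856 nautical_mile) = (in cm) 0.4417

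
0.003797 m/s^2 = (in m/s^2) 0.003797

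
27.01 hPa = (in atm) 0.02666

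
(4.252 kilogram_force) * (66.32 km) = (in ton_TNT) 0.0006609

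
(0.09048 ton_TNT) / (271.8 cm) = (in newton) 1.393e+08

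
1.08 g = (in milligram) 1080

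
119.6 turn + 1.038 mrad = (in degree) 4.306e+04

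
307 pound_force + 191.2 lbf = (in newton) 2216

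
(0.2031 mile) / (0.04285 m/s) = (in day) 0.08829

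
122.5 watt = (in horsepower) 0.1643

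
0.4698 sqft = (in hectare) 4.365e-06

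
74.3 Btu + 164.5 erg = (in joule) 7.839e+04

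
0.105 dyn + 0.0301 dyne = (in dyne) 0.1351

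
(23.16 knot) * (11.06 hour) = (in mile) 294.8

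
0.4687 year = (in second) 1.478e+07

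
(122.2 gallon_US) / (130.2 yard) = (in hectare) 3.885e-07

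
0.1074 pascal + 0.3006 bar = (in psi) 4.36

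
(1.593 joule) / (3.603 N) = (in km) 0.0004421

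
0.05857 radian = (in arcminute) 201.3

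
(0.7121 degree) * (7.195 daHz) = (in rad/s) 0.8942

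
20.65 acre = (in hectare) 8.357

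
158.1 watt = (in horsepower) 0.212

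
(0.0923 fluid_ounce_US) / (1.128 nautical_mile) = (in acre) 3.229e-13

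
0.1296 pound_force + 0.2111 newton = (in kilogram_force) 0.08031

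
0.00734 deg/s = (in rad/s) 0.0001281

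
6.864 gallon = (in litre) 25.98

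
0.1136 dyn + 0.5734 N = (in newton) 0.5734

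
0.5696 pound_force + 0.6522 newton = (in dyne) 3.186e+05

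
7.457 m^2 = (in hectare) 0.0007457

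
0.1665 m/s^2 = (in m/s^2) 0.1665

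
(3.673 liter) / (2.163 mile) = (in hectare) 1.055e-10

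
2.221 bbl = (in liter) 353.1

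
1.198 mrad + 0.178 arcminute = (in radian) 0.00125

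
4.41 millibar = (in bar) 0.00441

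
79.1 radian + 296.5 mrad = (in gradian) 5055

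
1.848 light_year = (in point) 4.956e+19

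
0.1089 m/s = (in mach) 0.0003198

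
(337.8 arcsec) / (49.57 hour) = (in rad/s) 9.177e-09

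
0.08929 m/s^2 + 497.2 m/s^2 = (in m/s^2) 497.3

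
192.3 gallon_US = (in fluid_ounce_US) 2.461e+04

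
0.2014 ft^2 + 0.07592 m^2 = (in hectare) 9.463e-06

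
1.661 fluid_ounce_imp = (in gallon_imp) 0.01038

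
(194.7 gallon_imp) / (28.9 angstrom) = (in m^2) 3.063e+08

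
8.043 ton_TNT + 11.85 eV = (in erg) 3.365e+17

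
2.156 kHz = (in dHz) 2.156e+04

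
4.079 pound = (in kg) 1.85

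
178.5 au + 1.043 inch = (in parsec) 0.0008654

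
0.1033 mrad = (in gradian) 0.006576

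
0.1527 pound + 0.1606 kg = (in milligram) 2.299e+05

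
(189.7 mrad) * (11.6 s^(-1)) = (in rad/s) 2.201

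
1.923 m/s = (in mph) 4.302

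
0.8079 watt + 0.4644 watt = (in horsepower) 0.001706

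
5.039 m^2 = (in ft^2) 54.24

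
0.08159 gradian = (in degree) 0.07343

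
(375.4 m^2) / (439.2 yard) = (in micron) 9.348e+05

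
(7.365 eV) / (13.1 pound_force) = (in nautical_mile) 1.093e-23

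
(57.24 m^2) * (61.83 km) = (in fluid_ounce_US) 1.197e+11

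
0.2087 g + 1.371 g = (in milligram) 1580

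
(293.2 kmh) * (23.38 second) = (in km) 1.904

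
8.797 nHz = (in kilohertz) 8.797e-12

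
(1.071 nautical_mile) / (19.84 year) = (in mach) 9.31e-09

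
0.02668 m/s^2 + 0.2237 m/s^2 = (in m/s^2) 0.2504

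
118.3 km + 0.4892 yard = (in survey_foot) 3.881e+05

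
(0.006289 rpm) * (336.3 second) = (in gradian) 14.1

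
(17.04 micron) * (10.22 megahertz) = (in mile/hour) 389.6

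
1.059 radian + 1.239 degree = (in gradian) 68.79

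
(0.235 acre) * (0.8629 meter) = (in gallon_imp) 1.805e+05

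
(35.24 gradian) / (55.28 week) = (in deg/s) 9.486e-07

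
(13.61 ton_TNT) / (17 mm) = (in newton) 3.35e+12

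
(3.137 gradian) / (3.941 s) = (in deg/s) 0.7164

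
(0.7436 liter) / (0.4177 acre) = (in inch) 1.732e-05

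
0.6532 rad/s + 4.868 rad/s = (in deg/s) 316.3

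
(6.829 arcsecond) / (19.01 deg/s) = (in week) 1.65e-10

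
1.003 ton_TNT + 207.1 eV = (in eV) 2.619e+28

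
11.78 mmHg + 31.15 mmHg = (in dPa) 5.724e+04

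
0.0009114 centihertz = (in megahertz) 9.114e-12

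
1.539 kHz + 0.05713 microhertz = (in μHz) 1.539e+09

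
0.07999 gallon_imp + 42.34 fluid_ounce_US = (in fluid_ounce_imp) 56.87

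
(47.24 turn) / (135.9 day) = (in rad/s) 2.528e-05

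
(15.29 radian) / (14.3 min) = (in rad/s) 0.01782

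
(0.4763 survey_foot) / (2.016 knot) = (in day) 1.62e-06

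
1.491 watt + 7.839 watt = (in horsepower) 0.01251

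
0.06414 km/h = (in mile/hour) 0.03985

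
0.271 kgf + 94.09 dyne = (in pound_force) 0.5977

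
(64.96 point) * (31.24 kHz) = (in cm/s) 7.159e+04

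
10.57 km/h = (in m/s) 2.936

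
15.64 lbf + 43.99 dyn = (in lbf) 15.64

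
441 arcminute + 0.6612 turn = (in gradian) 272.6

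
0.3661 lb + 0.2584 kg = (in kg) 0.4245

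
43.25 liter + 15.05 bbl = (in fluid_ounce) 8.237e+04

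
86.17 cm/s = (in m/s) 0.8617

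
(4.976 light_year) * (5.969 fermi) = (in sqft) 3025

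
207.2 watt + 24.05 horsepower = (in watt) 1.814e+04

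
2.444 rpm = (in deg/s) 14.66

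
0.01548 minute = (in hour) 0.000258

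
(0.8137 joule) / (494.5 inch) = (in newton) 0.06478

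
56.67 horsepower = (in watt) 4.226e+04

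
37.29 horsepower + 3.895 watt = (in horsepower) 37.3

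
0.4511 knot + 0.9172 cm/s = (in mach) 0.0007085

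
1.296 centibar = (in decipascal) 1.296e+04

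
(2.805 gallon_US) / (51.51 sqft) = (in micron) 2219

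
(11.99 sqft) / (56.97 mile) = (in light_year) 1.284e-21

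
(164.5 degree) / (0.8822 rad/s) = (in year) 1.032e-07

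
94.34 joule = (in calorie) 22.55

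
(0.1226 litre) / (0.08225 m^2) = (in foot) 0.00489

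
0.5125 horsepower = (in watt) 382.2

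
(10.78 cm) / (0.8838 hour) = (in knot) 6.586e-05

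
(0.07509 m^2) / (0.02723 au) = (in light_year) 1.948e-27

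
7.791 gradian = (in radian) 0.1224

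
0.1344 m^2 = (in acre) 3.321e-05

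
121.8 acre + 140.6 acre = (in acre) 262.4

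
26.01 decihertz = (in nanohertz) 2.601e+09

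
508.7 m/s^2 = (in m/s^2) 508.7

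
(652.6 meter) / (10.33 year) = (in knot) 3.894e-06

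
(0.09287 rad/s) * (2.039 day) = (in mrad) 1.636e+07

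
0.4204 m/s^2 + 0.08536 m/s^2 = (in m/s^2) 0.5058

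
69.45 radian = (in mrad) 6.945e+04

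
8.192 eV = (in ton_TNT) 3.137e-28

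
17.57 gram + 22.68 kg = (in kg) 22.7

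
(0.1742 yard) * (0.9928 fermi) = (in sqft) 1.702e-15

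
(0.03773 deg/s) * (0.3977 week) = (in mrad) 1.584e+05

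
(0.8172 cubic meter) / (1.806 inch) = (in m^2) 17.81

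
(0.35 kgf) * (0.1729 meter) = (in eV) 3.704e+18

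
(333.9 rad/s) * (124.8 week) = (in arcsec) 5.198e+15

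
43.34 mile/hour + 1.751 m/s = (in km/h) 76.05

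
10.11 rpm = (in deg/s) 60.66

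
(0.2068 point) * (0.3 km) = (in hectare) 2.189e-06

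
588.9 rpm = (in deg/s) 3533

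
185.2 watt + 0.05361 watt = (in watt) 185.3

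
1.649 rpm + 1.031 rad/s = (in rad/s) 1.204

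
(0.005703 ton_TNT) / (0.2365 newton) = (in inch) 3.972e+09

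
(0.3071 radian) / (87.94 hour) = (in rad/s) 9.7e-07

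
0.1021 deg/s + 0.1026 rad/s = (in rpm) 0.9968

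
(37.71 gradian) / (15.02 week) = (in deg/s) 3.736e-06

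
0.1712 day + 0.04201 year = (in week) 2.215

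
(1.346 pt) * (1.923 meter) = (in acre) 2.256e-07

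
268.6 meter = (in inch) 1.057e+04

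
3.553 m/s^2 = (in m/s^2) 3.553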